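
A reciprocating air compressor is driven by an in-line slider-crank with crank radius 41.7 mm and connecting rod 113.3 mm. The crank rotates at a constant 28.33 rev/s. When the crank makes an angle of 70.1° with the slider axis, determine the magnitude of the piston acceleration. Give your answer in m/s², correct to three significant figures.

59.7

ω = 2π·28.3 = 178 rad/s
x(θ) = r cosθ + √(L² − r² sin²θ); with ω constant, a = ω²·d²x/dθ².
d²x/dθ² = −r cosθ − r²(cos2θ)/√u − r⁴ sin²2θ/(4u^{3/2}),  u = L² − r² sin²θ = 0.0112995 m².
Substituting r = 0.0417 m, L = 0.1133 m, θ = 70.1°: d²x/dθ² = -0.0018837 m.
a = ω²·d²x/dθ² = (178)²·(-0.0018837) = -59.686 m/s²;  |a| = 59.686 m/s².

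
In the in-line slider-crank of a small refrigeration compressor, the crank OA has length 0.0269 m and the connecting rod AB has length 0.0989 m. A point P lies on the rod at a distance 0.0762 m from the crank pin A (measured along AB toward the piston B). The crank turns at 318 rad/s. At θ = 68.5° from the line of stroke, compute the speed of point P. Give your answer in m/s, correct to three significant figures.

8.62

ω = 318 rad/s.  Crank-pin speed |V_A| = rω = 8.5542 m/s, perpendicular to OA.
Rod angle: sinφ = −(r/L) sinθ ⇒ φ = -14.659°; ω_rod = −rω cosθ/√(L²−r²sin²θ) = -32.767 rad/s.
V_P = V_A + ω_rod × AP, with AP = 0.0762 m along the rod.
Components: V_Px = −rω sinθ − a·ω_rod·sinφ = -8.5908 m/s;  V_Py = rω cosθ + a·ω_rod·cosφ = +0.71959 m/s.
|V_P| = √(V_Px² + V_Py²) = 8.6209 m/s.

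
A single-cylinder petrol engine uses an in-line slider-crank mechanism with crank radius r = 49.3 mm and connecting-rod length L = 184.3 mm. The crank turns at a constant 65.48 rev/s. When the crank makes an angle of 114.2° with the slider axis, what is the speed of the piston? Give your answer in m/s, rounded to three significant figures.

ω = 2π·65.5 = 411.4 rad/s
For an in-line slider-crank, x = r cosθ + √(L² − r² sin²θ), so v = −rω sinθ·[1 + r cosθ/√(L² − r² sin²θ)].
With r = 0.0493 m, L = 0.1843 m, θ = 114.2°: √(L² − r² sin²θ) = 0.17873 m.
v = −0.0493·411.4·0.91212·[1 + 0.0493·-0.40992/0.17873] = -16.409 m/s.
|v| = 16.409 m/s.

16.4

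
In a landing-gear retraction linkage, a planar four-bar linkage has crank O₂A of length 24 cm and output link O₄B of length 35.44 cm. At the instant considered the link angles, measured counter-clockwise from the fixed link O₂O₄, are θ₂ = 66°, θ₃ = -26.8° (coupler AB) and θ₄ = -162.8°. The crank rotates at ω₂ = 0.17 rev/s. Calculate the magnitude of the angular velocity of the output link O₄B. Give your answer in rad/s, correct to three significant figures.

1.04

ω₂ = 1.068 rad/s (from 0.17 rev/s).
Differentiating the loop-closure r₂e^{iθ₂}+r₃e^{iθ₃}=r₁+r₄e^{iθ₄} gives r₂ω₂e^{iθ₂}+r₃ω₃e^{iθ₃}=r₄ω₄e^{iθ₄}.
Eliminating the other unknown: ω₄ = r₂ω₂ sin(θ₂−θ₃) / [r₄ sin(θ₄−θ₃)].
Numerator sine = +0.99881; denominator sine = -0.69466.
Result = 0.24·1.068·(+0.99881) / (0.3544·(-0.69466)) = -1.0401 rad/s; magnitude 1.0401 rad/s.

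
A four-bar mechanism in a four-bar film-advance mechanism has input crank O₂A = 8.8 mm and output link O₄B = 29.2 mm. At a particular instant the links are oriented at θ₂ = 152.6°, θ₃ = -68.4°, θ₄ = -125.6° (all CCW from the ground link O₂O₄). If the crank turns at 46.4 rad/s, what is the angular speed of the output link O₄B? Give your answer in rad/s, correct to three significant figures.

ω₂ = 46.4 rad/s
Differentiating the loop-closure r₂e^{iθ₂}+r₃e^{iθ₃}=r₁+r₄e^{iθ₄} gives r₂ω₂e^{iθ₂}+r₃ω₃e^{iθ₃}=r₄ω₄e^{iθ₄}.
Eliminating the other unknown: ω₄ = r₂ω₂ sin(θ₂−θ₃) / [r₄ sin(θ₄−θ₃)].
Numerator sine = -0.65606; denominator sine = -0.84057.
Result = 0.0088·46.4·(-0.65606) / (0.0292·(-0.84057)) = +10.914 rad/s; magnitude 10.914 rad/s.

10.9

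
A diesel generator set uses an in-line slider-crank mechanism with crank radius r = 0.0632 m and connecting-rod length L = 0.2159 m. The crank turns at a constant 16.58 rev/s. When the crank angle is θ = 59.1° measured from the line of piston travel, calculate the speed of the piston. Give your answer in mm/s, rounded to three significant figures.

6530

ω = 2π·16.6 = 104.2 rad/s
For an in-line slider-crank, x = r cosθ + √(L² − r² sin²θ), so v = −rω sinθ·[1 + r cosθ/√(L² − r² sin²θ)].
With r = 0.0632 m, L = 0.2159 m, θ = 59.1°: √(L² − r² sin²θ) = 0.20898 m.
v = −0.0632·104.2·0.85806·[1 + 0.0632·0.51354/0.20898] = -6.5268 m/s.
|v| = 6.5268 m/s = 6526.8 mm/s.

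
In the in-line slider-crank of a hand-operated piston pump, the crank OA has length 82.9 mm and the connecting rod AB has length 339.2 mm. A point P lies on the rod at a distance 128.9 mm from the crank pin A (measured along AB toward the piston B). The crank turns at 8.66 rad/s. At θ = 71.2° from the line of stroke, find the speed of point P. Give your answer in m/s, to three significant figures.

ω = 8.66 rad/s.  Crank-pin speed |V_A| = rω = 0.71791 m/s, perpendicular to OA.
Rod angle: sinφ = −(r/L) sinθ ⇒ φ = -13.377°; ω_rod = −rω cosθ/√(L²−r²sin²θ) = -0.70109 rad/s.
V_P = V_A + ω_rod × AP, with AP = 0.1289 m along the rod.
Components: V_Px = −rω sinθ − a·ω_rod·sinφ = -0.70052 m/s;  V_Py = rω cosθ + a·ω_rod·cosφ = +0.14344 m/s.
|V_P| = √(V_Px² + V_Py²) = 0.71506 m/s.

0.715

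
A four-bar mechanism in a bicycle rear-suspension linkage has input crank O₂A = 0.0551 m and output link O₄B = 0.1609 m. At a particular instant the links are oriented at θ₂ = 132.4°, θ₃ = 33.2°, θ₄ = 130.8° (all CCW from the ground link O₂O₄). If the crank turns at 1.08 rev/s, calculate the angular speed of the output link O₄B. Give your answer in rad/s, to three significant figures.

2.31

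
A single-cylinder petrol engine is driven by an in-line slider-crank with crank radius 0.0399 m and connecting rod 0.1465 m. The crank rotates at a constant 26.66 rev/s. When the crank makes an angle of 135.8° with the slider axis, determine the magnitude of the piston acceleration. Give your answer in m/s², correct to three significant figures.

ω = 2π·26.7 = 167.5 rad/s
x(θ) = r cosθ + √(L² − r² sin²θ); with ω constant, a = ω²·d²x/dθ².
d²x/dθ² = −r cosθ − r²(cos2θ)/√u − r⁴ sin²2θ/(4u^{3/2}),  u = L² − r² sin²θ = 0.0206885 m².
Substituting r = 0.0399 m, L = 0.1465 m, θ = 135.8°: d²x/dθ² = +0.028083 m.
a = ω²·d²x/dθ² = (167.5)²·(+0.028083) = +787.99 m/s²;  |a| = 787.99 m/s².

788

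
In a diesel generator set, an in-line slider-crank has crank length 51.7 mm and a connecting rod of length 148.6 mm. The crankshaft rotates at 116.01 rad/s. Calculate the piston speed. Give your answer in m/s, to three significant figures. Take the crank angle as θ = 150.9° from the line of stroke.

2.02

ω = 116 rad/s
For an in-line slider-crank, x = r cosθ + √(L² − r² sin²θ), so v = −rω sinθ·[1 + r cosθ/√(L² − r² sin²θ)].
With r = 0.0517 m, L = 0.1486 m, θ = 150.9°: √(L² − r² sin²θ) = 0.14646 m.
v = −0.0517·116·0.48634·[1 + 0.0517·-0.87377/0.14646] = -2.0172 m/s.
|v| = 2.0172 m/s.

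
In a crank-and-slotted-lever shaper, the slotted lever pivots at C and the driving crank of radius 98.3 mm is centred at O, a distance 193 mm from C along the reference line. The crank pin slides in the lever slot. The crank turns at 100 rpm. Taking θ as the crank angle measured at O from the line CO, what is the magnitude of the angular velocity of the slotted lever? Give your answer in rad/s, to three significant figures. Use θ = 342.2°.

ω = 10.47 rad/s (from 100 rpm).
Crank pin A relative to C: A = (d + r cosθ, r sinθ); lever angle φ = atan2(r sinθ, d + r cosθ).
Differentiating tanφ: φ̇ = rω(d cosθ + r)/(d² + r² + 2dr cosθ).
d² + r² + 2dr cosθ = |CA|² = 0.0830393 m²;  d cosθ + r = +0.28206 m.
|ω_lever| = |0.0983·10.47·+0.28206| / 0.0830393 = 3.4966 rad/s.

3.50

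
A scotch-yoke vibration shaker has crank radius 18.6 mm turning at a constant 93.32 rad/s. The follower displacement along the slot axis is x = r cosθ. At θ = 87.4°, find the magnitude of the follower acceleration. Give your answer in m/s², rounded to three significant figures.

7.35

ω = 93.32 rad/s
x = r cosθ ⇒ ẍ = −rω² cosθ (ω constant).
|a| = rω²|cosθ| = 0.0186·(93.32)²·|cos 87.4°| = 7.3479 m/s².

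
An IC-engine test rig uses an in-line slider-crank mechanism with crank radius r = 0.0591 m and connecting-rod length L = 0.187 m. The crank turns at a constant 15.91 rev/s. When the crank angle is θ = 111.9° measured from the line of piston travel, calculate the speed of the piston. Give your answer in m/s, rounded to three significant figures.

4.81

ω = 2π·15.9 = 99.97 rad/s
For an in-line slider-crank, x = r cosθ + √(L² − r² sin²θ), so v = −rω sinθ·[1 + r cosθ/√(L² − r² sin²θ)].
With r = 0.0591 m, L = 0.187 m, θ = 111.9°: √(L² − r² sin²θ) = 0.17878 m.
v = −0.0591·99.97·0.92784·[1 + 0.0591·-0.37299/0.17878] = -4.8057 m/s.
|v| = 4.8057 m/s.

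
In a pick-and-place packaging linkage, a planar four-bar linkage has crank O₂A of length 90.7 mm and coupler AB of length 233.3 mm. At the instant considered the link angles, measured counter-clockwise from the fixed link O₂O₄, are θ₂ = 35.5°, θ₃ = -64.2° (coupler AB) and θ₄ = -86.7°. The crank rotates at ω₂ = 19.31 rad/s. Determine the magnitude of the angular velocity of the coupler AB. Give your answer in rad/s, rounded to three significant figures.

16.6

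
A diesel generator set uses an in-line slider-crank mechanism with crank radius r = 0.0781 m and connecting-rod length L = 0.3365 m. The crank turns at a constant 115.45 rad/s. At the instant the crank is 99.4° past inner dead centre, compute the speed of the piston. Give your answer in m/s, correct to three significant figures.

ω = 115.5 rad/s
For an in-line slider-crank, x = r cosθ + √(L² − r² sin²θ), so v = −rω sinθ·[1 + r cosθ/√(L² − r² sin²θ)].
With r = 0.0781 m, L = 0.3365 m, θ = 99.4°: √(L² − r² sin²θ) = 0.32756 m.
v = −0.0781·115.5·0.98657·[1 + 0.0781·-0.16333/0.32756] = -8.5492 m/s.
|v| = 8.5492 m/s.

8.55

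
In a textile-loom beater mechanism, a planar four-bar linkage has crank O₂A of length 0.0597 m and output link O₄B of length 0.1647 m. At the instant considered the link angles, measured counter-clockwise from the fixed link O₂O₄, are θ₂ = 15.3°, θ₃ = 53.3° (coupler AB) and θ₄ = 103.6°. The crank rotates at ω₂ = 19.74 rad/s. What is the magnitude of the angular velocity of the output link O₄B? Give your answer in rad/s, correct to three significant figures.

ω₂ = 19.74 rad/s
Differentiating the loop-closure r₂e^{iθ₂}+r₃e^{iθ₃}=r₁+r₄e^{iθ₄} gives r₂ω₂e^{iθ₂}+r₃ω₃e^{iθ₃}=r₄ω₄e^{iθ₄}.
Eliminating the other unknown: ω₄ = r₂ω₂ sin(θ₂−θ₃) / [r₄ sin(θ₄−θ₃)].
Numerator sine = -0.61566; denominator sine = +0.76940.
Result = 0.0597·19.74·(-0.61566) / (0.1647·(+0.76940)) = -5.7256 rad/s; magnitude 5.7256 rad/s.

5.73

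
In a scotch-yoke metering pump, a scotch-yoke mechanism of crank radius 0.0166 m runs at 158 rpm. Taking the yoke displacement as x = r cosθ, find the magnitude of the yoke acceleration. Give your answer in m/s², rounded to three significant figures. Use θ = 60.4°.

ω = 16.55 rad/s (from 158 rpm).
x = r cosθ ⇒ ẍ = −rω² cosθ (ω constant).
|a| = rω²|cosθ| = 0.0166·(16.55)²·|cos 60.4°| = 2.2447 m/s².

2.24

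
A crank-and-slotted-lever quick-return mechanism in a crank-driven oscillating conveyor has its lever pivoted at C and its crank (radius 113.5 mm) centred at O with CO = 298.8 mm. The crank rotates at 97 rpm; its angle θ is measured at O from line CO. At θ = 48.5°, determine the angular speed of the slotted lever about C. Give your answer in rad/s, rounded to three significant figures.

2.44

ω = 10.16 rad/s (from 97 rpm).
Crank pin A relative to C: A = (d + r cosθ, r sinθ); lever angle φ = atan2(r sinθ, d + r cosθ).
Differentiating tanφ: φ̇ = rω(d cosθ + r)/(d² + r² + 2dr cosθ).
d² + r² + 2dr cosθ = |CA|² = 0.147108 m²;  d cosθ + r = +0.31149 m.
|ω_lever| = |0.1135·10.16·+0.31149| / 0.147108 = 2.4412 rad/s.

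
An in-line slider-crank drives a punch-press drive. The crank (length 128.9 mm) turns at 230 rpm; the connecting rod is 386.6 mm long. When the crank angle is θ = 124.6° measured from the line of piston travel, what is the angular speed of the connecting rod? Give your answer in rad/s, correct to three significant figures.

ω = 24.09 rad/s (converted from 230 rpm).
The rod makes angle φ with the slider axis where L sinφ = r sinθ; differentiating, L cosφ·φ̇ = r ω cosθ.
L cosφ = √(L² − r² sin²θ) = 0.37176 m.
|ω_rod| = r ω |cosθ| / √(L² − r² sin²θ) = 0.1289·24.09·0.56784/0.37176 = 4.7422 rad/s.

4.74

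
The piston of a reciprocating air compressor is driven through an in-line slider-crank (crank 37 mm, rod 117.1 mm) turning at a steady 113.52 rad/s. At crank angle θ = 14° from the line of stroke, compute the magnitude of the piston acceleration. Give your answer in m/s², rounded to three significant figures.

ω = 113.5 rad/s
x(θ) = r cosθ + √(L² − r² sin²θ); with ω constant, a = ω²·d²x/dθ².
d²x/dθ² = −r cosθ − r²(cos2θ)/√u − r⁴ sin²2θ/(4u^{3/2}),  u = L² − r² sin²θ = 0.0136323 m².
Substituting r = 0.037 m, L = 0.1171 m, θ = 14°: d²x/dθ² = -0.046319 m.
a = ω²·d²x/dθ² = (113.5)²·(-0.046319) = -596.9 m/s²;  |a| = 596.9 m/s².

597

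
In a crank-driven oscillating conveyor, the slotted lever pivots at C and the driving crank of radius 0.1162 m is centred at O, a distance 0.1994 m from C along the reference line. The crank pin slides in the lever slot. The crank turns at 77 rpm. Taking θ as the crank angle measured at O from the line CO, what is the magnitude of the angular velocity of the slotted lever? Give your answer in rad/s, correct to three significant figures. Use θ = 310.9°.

ω = 8.063 rad/s (from 77 rpm).
Crank pin A relative to C: A = (d + r cosθ, r sinθ); lever angle φ = atan2(r sinθ, d + r cosθ).
Differentiating tanφ: φ̇ = rω(d cosθ + r)/(d² + r² + 2dr cosθ).
d² + r² + 2dr cosθ = |CA|² = 0.0836039 m²;  d cosθ + r = +0.24676 m.
|ω_lever| = |0.1162·8.063·+0.24676| / 0.0836039 = 2.7654 rad/s.

2.77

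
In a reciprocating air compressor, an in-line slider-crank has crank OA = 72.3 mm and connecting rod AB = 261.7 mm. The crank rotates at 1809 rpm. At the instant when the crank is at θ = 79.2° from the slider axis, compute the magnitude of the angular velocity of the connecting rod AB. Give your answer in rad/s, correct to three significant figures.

ω = 189.4 rad/s (converted from 1809 rpm).
The rod makes angle φ with the slider axis where L sinφ = r sinθ; differentiating, L cosφ·φ̇ = r ω cosθ.
L cosφ = √(L² − r² sin²θ) = 0.25188 m.
|ω_rod| = r ω |cosθ| / √(L² − r² sin²θ) = 0.0723·189.4·0.18738/0.25188 = 10.189 rad/s.

10.2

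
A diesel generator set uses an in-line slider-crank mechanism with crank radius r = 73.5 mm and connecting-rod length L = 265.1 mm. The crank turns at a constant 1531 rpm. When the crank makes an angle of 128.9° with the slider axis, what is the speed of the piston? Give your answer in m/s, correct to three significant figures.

7.54

ω = 2π·1531/60 = 160.3 rad/s
For an in-line slider-crank, x = r cosθ + √(L² − r² sin²θ), so v = −rω sinθ·[1 + r cosθ/√(L² − r² sin²θ)].
With r = 0.0735 m, L = 0.2651 m, θ = 128.9°: √(L² − r² sin²θ) = 0.25886 m.
v = −0.0735·160.3·0.77824·[1 + 0.0735·-0.62796/0.25886] = -7.5356 m/s.
|v| = 7.5356 m/s.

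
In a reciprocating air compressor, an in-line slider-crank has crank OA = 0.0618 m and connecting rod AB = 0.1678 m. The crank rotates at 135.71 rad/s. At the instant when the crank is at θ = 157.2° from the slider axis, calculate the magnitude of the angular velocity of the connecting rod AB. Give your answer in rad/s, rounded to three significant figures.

46.6

ω = 135.7 rad/s
The rod makes angle φ with the slider axis where L sinφ = r sinθ; differentiating, L cosφ·φ̇ = r ω cosθ.
L cosφ = √(L² − r² sin²θ) = 0.16608 m.
|ω_rod| = r ω |cosθ| / √(L² − r² sin²θ) = 0.0618·135.7·0.92186/0.16608 = 46.553 rad/s.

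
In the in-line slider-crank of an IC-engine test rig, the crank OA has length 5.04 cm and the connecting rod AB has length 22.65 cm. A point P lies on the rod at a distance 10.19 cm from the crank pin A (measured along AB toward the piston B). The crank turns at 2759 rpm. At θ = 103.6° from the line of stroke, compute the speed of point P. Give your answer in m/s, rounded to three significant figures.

ω = 288.9 rad/s.  Crank-pin speed |V_A| = rω = 14.562 m/s, perpendicular to OA.
Rod angle: sinφ = −(r/L) sinθ ⇒ φ = -12.490°; ω_rod = −rω cosθ/√(L²−r²sin²θ) = +15.484 rad/s.
V_P = V_A + ω_rod × AP, with AP = 0.1019 m along the rod.
Components: V_Px = −rω sinθ − a·ω_rod·sinφ = -13.812 m/s;  V_Py = rω cosθ + a·ω_rod·cosφ = -1.8836 m/s.
|V_P| = √(V_Px² + V_Py²) = 13.94 m/s.

13.9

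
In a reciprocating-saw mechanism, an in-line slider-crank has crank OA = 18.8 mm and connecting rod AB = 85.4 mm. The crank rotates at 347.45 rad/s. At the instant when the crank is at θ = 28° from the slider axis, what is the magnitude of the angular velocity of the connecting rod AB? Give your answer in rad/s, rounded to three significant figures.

ω = 347.4 rad/s
The rod makes angle φ with the slider axis where L sinφ = r sinθ; differentiating, L cosφ·φ̇ = r ω cosθ.
L cosφ = √(L² − r² sin²θ) = 0.084943 m.
|ω_rod| = r ω |cosθ| / √(L² − r² sin²θ) = 0.0188·347.4·0.88295/0.084943 = 67.898 rad/s.

67.9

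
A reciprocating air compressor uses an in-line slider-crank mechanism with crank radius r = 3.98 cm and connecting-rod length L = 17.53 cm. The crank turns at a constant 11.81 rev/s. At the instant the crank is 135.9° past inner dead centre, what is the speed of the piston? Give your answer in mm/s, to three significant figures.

1720

ω = 2π·11.8 = 74.2 rad/s
For an in-line slider-crank, x = r cosθ + √(L² − r² sin²θ), so v = −rω sinθ·[1 + r cosθ/√(L² − r² sin²θ)].
With r = 0.0398 m, L = 0.1753 m, θ = 135.9°: √(L² − r² sin²θ) = 0.1731 m.
v = −0.0398·74.2·0.69591·[1 + 0.0398·-0.71813/0.1731] = -1.7159 m/s.
|v| = 1.7159 m/s = 1715.9 mm/s.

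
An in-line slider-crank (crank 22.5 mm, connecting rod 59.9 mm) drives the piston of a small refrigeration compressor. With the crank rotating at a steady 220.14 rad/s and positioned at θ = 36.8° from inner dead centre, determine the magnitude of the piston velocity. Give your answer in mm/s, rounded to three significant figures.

3880

ω = 220.1 rad/s
For an in-line slider-crank, x = r cosθ + √(L² − r² sin²θ), so v = −rω sinθ·[1 + r cosθ/√(L² − r² sin²θ)].
With r = 0.0225 m, L = 0.0599 m, θ = 36.8°: √(L² − r² sin²θ) = 0.058364 m.
v = −0.0225·220.1·0.59902·[1 + 0.0225·0.80073/0.058364] = -3.883 m/s.
|v| = 3.883 m/s = 3883 mm/s.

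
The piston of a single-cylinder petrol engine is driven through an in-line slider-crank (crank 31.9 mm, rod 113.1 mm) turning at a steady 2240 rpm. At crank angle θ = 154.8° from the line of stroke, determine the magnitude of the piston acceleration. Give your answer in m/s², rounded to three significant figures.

ω = 2π·2240/60 = 234.6 rad/s
x(θ) = r cosθ + √(L² − r² sin²θ); with ω constant, a = ω²·d²x/dθ².
d²x/dθ² = −r cosθ − r²(cos2θ)/√u − r⁴ sin²2θ/(4u^{3/2}),  u = L² − r² sin²θ = 0.0126071 m².
Substituting r = 0.0319 m, L = 0.1131 m, θ = 154.8°: d²x/dθ² = +0.022978 m.
a = ω²·d²x/dθ² = (234.6)²·(+0.022978) = +1264.4 m/s²;  |a| = 1264.4 m/s².

1260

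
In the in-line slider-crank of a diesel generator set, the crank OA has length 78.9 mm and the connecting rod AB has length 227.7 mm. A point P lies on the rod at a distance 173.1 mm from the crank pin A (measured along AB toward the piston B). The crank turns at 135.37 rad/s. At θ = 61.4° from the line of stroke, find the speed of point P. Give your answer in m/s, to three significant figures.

10.7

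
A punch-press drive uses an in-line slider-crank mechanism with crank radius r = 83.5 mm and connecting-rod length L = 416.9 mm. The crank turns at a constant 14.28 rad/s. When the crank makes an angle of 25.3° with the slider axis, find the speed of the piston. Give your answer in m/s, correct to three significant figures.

ω = 14.28 rad/s
For an in-line slider-crank, x = r cosθ + √(L² − r² sin²θ), so v = −rω sinθ·[1 + r cosθ/√(L² − r² sin²θ)].
With r = 0.0835 m, L = 0.4169 m, θ = 25.3°: √(L² − r² sin²θ) = 0.41537 m.
v = −0.0835·14.28·0.42736·[1 + 0.0835·0.90408/0.41537] = -0.60218 m/s.
|v| = 0.60218 m/s.

0.602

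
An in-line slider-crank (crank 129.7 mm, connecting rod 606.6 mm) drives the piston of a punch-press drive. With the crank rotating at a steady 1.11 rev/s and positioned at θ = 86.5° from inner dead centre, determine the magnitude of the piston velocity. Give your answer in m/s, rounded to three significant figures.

0.915

ω = 2π·1.11 = 6.974 rad/s
For an in-line slider-crank, x = r cosθ + √(L² − r² sin²θ), so v = −rω sinθ·[1 + r cosθ/√(L² − r² sin²θ)].
With r = 0.1297 m, L = 0.6066 m, θ = 86.5°: √(L² − r² sin²θ) = 0.59262 m.
v = −0.1297·6.974·0.99813·[1 + 0.1297·0.06105/0.59262] = -0.91495 m/s.
|v| = 0.91495 m/s.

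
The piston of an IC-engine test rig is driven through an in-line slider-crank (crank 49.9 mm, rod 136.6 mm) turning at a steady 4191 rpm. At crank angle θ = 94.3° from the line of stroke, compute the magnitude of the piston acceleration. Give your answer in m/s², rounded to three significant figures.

ω = 2π·4191/60 = 438.9 rad/s
x(θ) = r cosθ + √(L² − r² sin²θ); with ω constant, a = ω²·d²x/dθ².
d²x/dθ² = −r cosθ − r²(cos2θ)/√u − r⁴ sin²2θ/(4u^{3/2}),  u = L² − r² sin²θ = 0.0161835 m².
Substituting r = 0.0499 m, L = 0.1366 m, θ = 94.3°: d²x/dθ² = +0.023078 m.
a = ω²·d²x/dθ² = (438.9)²·(+0.023078) = +4445.2 m/s²;  |a| = 4445.2 m/s².

4450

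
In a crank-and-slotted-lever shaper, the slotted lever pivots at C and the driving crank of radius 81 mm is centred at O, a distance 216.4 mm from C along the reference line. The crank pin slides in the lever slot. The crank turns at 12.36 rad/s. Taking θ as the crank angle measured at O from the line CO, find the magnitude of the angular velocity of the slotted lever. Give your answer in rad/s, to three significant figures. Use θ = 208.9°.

4.78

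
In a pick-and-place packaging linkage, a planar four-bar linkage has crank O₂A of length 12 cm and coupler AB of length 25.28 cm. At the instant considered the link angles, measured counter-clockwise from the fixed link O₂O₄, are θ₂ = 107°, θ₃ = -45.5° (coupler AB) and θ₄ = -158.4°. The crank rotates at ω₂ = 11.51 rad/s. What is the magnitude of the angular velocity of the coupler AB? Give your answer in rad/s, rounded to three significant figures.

5.91

ω₂ = 11.51 rad/s
Differentiating the loop-closure r₂e^{iθ₂}+r₃e^{iθ₃}=r₁+r₄e^{iθ₄} gives r₂ω₂e^{iθ₂}+r₃ω₃e^{iθ₃}=r₄ω₄e^{iθ₄}.
Eliminating the other unknown: ω₃ = r₂ω₂ sin(θ₄−θ₂) / [r₃ sin(θ₃−θ₄)].
Numerator sine = +0.99678; denominator sine = +0.92119.
Result = 0.12·11.51·(+0.99678) / (0.2528·(+0.92119)) = +5.912 rad/s; magnitude 5.912 rad/s.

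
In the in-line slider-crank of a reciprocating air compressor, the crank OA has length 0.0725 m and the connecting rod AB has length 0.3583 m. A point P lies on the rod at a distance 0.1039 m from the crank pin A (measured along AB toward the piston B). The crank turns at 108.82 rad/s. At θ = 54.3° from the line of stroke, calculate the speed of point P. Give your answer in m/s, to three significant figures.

ω = 108.8 rad/s.  Crank-pin speed |V_A| = rω = 7.8894 m/s, perpendicular to OA.
Rod angle: sinφ = −(r/L) sinθ ⇒ φ = -9.458°; ω_rod = −rω cosθ/√(L²−r²sin²θ) = -13.026 rad/s.
V_P = V_A + ω_rod × AP, with AP = 0.1039 m along the rod.
Components: V_Px = −rω sinθ − a·ω_rod·sinφ = -6.6293 m/s;  V_Py = rω cosθ + a·ω_rod·cosφ = +3.2688 m/s.
|V_P| = √(V_Px² + V_Py²) = 7.3914 m/s.

7.39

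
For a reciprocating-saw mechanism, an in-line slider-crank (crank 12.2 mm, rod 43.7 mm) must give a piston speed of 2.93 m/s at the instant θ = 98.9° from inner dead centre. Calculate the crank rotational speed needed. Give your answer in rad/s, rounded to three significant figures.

For an in-line slider-crank, |v_piston| = rω|sinθ|·[1 + r cosθ/√(L² − r² sin²θ)].
With r = 0.0122 m, L = 0.0437 m, θ = 98.9°: the bracketed kinematic factor |dx/dθ| = 0.011512 m.
ω = v/|dx/dθ| = 2.93/0.011512 = 254.53 rad/s.

255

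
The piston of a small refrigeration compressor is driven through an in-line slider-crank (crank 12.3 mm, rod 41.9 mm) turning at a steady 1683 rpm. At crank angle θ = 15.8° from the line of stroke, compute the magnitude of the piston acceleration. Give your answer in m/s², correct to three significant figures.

464

ω = 2π·1683/60 = 176.2 rad/s
x(θ) = r cosθ + √(L² − r² sin²θ); with ω constant, a = ω²·d²x/dθ².
d²x/dθ² = −r cosθ − r²(cos2θ)/√u − r⁴ sin²2θ/(4u^{3/2}),  u = L² − r² sin²θ = 0.00174439 m².
Substituting r = 0.0123 m, L = 0.0419 m, θ = 15.8°: d²x/dθ² = -0.014942 m.
a = ω²·d²x/dθ² = (176.2)²·(-0.014942) = -464.13 m/s²;  |a| = 464.13 m/s².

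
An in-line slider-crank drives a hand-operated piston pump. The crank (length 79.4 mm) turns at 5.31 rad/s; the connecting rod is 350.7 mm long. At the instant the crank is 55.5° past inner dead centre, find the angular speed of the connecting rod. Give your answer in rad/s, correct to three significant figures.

ω = 5.31 rad/s
The rod makes angle φ with the slider axis where L sinφ = r sinθ; differentiating, L cosφ·φ̇ = r ω cosθ.
L cosφ = √(L² − r² sin²θ) = 0.34454 m.
|ω_rod| = r ω |cosθ| / √(L² − r² sin²θ) = 0.0794·5.31·0.56641/0.34454 = 0.69311 rad/s.

0.693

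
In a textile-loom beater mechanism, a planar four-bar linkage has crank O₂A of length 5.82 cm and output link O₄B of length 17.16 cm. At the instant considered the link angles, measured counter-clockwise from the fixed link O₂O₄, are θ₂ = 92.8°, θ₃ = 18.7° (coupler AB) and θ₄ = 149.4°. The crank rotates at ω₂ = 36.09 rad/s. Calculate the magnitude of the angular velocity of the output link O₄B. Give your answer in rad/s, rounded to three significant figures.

15.5

ω₂ = 36.09 rad/s
Differentiating the loop-closure r₂e^{iθ₂}+r₃e^{iθ₃}=r₁+r₄e^{iθ₄} gives r₂ω₂e^{iθ₂}+r₃ω₃e^{iθ₃}=r₄ω₄e^{iθ₄}.
Eliminating the other unknown: ω₄ = r₂ω₂ sin(θ₂−θ₃) / [r₄ sin(θ₄−θ₃)].
Numerator sine = +0.96174; denominator sine = +0.75813.
Result = 0.0582·36.09·(+0.96174) / (0.1716·(+0.75813)) = +15.528 rad/s; magnitude 15.528 rad/s.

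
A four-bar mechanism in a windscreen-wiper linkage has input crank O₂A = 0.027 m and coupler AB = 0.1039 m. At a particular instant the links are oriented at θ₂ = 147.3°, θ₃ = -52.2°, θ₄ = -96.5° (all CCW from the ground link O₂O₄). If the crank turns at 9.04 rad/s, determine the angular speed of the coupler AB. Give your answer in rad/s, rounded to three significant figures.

ω₂ = 9.04 rad/s
Differentiating the loop-closure r₂e^{iθ₂}+r₃e^{iθ₃}=r₁+r₄e^{iθ₄} gives r₂ω₂e^{iθ₂}+r₃ω₃e^{iθ₃}=r₄ω₄e^{iθ₄}.
Eliminating the other unknown: ω₃ = r₂ω₂ sin(θ₄−θ₂) / [r₃ sin(θ₃−θ₄)].
Numerator sine = +0.89726; denominator sine = +0.69842.
Result = 0.027·9.04·(+0.89726) / (0.1039·(+0.69842)) = +3.018 rad/s; magnitude 3.018 rad/s.

3.02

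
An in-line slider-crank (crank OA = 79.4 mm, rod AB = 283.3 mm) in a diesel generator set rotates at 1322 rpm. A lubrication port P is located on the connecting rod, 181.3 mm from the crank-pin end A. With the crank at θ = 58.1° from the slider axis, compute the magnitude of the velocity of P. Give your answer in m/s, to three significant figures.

10.5

ω = 138.4 rad/s.  Crank-pin speed |V_A| = rω = 10.992 m/s, perpendicular to OA.
Rod angle: sinφ = −(r/L) sinθ ⇒ φ = -13.765°; ω_rod = −rω cosθ/√(L²−r²sin²θ) = -21.11 rad/s.
V_P = V_A + ω_rod × AP, with AP = 0.1813 m along the rod.
Components: V_Px = −rω sinθ − a·ω_rod·sinφ = -10.243 m/s;  V_Py = rω cosθ + a·ω_rod·cosφ = +2.0914 m/s.
|V_P| = √(V_Px² + V_Py²) = 10.454 m/s.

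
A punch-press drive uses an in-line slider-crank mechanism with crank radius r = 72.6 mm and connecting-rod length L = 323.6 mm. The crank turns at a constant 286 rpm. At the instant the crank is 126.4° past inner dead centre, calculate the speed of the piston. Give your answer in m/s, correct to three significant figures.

1.51

ω = 2π·286/60 = 29.95 rad/s
For an in-line slider-crank, x = r cosθ + √(L² − r² sin²θ), so v = −rω sinθ·[1 + r cosθ/√(L² − r² sin²θ)].
With r = 0.0726 m, L = 0.3236 m, θ = 126.4°: √(L² − r² sin²θ) = 0.31828 m.
v = −0.0726·29.95·0.80489·[1 + 0.0726·-0.59342/0.31828] = -1.5132 m/s.
|v| = 1.5132 m/s.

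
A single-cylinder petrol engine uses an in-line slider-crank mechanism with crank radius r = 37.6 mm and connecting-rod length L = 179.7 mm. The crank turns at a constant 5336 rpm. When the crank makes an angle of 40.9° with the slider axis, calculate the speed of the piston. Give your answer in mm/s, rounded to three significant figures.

ω = 2π·5336/60 = 558.8 rad/s
For an in-line slider-crank, x = r cosθ + √(L² − r² sin²θ), so v = −rω sinθ·[1 + r cosθ/√(L² − r² sin²θ)].
With r = 0.0376 m, L = 0.1797 m, θ = 40.9°: √(L² − r² sin²θ) = 0.17801 m.
v = −0.0376·558.8·0.65474·[1 + 0.0376·0.75585/0.17801] = -15.953 m/s.
|v| = 15.953 m/s = 15953 mm/s.

16000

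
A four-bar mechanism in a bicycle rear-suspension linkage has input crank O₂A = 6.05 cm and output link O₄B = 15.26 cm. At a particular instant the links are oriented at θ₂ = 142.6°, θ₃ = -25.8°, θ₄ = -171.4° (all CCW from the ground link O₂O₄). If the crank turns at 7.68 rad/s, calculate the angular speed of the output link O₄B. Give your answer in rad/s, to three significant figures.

ω₂ = 7.68 rad/s
Differentiating the loop-closure r₂e^{iθ₂}+r₃e^{iθ₃}=r₁+r₄e^{iθ₄} gives r₂ω₂e^{iθ₂}+r₃ω₃e^{iθ₃}=r₄ω₄e^{iθ₄}.
Eliminating the other unknown: ω₄ = r₂ω₂ sin(θ₂−θ₃) / [r₄ sin(θ₄−θ₃)].
Numerator sine = +0.20108; denominator sine = -0.56497.
Result = 0.0605·7.68·(+0.20108) / (0.1526·(-0.56497)) = -1.0837 rad/s; magnitude 1.0837 rad/s.

1.08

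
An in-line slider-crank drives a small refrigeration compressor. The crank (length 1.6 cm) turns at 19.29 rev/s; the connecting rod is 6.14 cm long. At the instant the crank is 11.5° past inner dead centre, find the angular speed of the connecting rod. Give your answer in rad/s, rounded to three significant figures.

31.0

ω = 121.2 rad/s (converted from 19.29 rev/s).
The rod makes angle φ with the slider axis where L sinφ = r sinθ; differentiating, L cosφ·φ̇ = r ω cosθ.
L cosφ = √(L² − r² sin²θ) = 0.061317 m.
|ω_rod| = r ω |cosθ| / √(L² − r² sin²θ) = 0.016·121.2·0.97992/0.061317 = 30.992 rad/s.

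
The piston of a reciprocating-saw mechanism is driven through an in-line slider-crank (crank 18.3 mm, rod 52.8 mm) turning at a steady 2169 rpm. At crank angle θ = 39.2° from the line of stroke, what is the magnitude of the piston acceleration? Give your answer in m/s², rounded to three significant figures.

ω = 2π·2169/60 = 227.1 rad/s
x(θ) = r cosθ + √(L² − r² sin²θ); with ω constant, a = ω²·d²x/dθ².
d²x/dθ² = −r cosθ − r²(cos2θ)/√u − r⁴ sin²2θ/(4u^{3/2}),  u = L² − r² sin²θ = 0.00265406 m².
Substituting r = 0.0183 m, L = 0.0528 m, θ = 39.2°: d²x/dθ² = -0.015685 m.
a = ω²·d²x/dθ² = (227.1)²·(-0.015685) = -809.23 m/s²;  |a| = 809.23 m/s².

809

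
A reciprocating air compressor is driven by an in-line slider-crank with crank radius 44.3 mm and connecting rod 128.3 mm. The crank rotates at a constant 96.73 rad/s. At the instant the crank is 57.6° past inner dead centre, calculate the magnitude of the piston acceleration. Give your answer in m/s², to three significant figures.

162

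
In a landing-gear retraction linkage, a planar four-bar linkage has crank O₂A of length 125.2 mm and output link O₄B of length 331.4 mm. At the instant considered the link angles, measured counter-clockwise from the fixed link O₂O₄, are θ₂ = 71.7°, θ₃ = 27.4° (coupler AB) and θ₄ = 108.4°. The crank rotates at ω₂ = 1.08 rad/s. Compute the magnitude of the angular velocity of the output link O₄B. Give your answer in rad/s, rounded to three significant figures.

ω₂ = 1.08 rad/s
Differentiating the loop-closure r₂e^{iθ₂}+r₃e^{iθ₃}=r₁+r₄e^{iθ₄} gives r₂ω₂e^{iθ₂}+r₃ω₃e^{iθ₃}=r₄ω₄e^{iθ₄}.
Eliminating the other unknown: ω₄ = r₂ω₂ sin(θ₂−θ₃) / [r₄ sin(θ₄−θ₃)].
Numerator sine = +0.69842; denominator sine = +0.98769.
Result = 0.1252·1.08·(+0.69842) / (0.3314·(+0.98769)) = +0.28852 rad/s; magnitude 0.28852 rad/s.

0.289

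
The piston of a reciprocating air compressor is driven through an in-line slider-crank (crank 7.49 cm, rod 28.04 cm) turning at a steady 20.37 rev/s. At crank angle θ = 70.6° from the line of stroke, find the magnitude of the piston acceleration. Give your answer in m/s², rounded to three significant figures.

146

ω = 2π·20.4 = 128 rad/s
x(θ) = r cosθ + √(L² − r² sin²θ); with ω constant, a = ω²·d²x/dθ².
d²x/dθ² = −r cosθ − r²(cos2θ)/√u − r⁴ sin²2θ/(4u^{3/2}),  u = L² − r² sin²θ = 0.0736331 m².
Substituting r = 0.0749 m, L = 0.2804 m, θ = 70.6°: d²x/dθ² = -0.0089214 m.
a = ω²·d²x/dθ² = (128)²·(-0.0089214) = -146.14 m/s²;  |a| = 146.14 m/s².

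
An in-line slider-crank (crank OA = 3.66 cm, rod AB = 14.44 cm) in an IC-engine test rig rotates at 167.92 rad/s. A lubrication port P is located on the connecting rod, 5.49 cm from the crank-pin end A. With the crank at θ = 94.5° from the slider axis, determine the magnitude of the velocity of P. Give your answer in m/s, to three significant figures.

6.09

ω = 167.9 rad/s.  Crank-pin speed |V_A| = rω = 6.1459 m/s, perpendicular to OA.
Rod angle: sinφ = −(r/L) sinθ ⇒ φ = -14.636°; ω_rod = −rω cosθ/√(L²−r²sin²θ) = +3.4513 rad/s.
V_P = V_A + ω_rod × AP, with AP = 0.0549 m along the rod.
Components: V_Px = −rω sinθ − a·ω_rod·sinφ = -6.079 m/s;  V_Py = rω cosθ + a·ω_rod·cosφ = -0.29887 m/s.
|V_P| = √(V_Px² + V_Py²) = 6.0864 m/s.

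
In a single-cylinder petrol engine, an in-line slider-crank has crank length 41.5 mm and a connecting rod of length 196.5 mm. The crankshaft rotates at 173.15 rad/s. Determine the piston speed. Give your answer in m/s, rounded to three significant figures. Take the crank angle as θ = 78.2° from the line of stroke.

ω = 173.2 rad/s
For an in-line slider-crank, x = r cosθ + √(L² − r² sin²θ), so v = −rω sinθ·[1 + r cosθ/√(L² − r² sin²θ)].
With r = 0.0415 m, L = 0.1965 m, θ = 78.2°: √(L² − r² sin²θ) = 0.19226 m.
v = −0.0415·173.2·0.97887·[1 + 0.0415·0.20450/0.19226] = -7.3444 m/s.
|v| = 7.3444 m/s.

7.34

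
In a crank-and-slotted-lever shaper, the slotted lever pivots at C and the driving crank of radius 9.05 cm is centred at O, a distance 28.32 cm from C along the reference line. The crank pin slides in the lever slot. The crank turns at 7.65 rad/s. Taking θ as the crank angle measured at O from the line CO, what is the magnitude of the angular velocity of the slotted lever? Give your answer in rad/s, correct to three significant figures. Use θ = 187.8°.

ω = 7.65 rad/s
Crank pin A relative to C: A = (d + r cosθ, r sinθ); lever angle φ = atan2(r sinθ, d + r cosθ).
Differentiating tanφ: φ̇ = rω(d cosθ + r)/(d² + r² + 2dr cosθ).
d² + r² + 2dr cosθ = |CA|² = 0.0376075 m²;  d cosθ + r = -0.19008 m.
|ω_lever| = |0.0905·7.65·-0.19008| / 0.0376075 = 3.4992 rad/s.

3.50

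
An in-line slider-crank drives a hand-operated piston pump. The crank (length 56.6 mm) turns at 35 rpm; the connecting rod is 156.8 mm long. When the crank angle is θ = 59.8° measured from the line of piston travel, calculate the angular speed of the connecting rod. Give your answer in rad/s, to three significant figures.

0.700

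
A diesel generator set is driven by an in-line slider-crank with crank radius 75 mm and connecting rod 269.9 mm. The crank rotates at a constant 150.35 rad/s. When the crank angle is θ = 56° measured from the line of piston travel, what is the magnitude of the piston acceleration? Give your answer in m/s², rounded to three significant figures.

775

ω = 150.3 rad/s
x(θ) = r cosθ + √(L² − r² sin²θ); with ω constant, a = ω²·d²x/dθ².
d²x/dθ² = −r cosθ − r²(cos2θ)/√u − r⁴ sin²2θ/(4u^{3/2}),  u = L² − r² sin²θ = 0.0689799 m².
Substituting r = 0.075 m, L = 0.2699 m, θ = 56°: d²x/dθ² = -0.034292 m.
a = ω²·d²x/dθ² = (150.3)²·(-0.034292) = -775.17 m/s²;  |a| = 775.17 m/s².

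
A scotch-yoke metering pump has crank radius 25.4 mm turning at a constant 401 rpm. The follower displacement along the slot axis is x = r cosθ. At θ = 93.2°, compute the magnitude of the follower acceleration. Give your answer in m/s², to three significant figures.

2.50

ω = 41.99 rad/s (from 401 rpm).
x = r cosθ ⇒ ẍ = −rω² cosθ (ω constant).
|a| = rω²|cosθ| = 0.0254·(41.99)²·|cos 93.2°| = 2.5002 m/s².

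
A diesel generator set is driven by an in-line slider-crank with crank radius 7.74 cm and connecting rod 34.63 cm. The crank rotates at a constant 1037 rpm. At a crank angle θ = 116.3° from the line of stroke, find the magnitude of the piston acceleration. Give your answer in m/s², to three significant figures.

ω = 2π·1037/60 = 108.6 rad/s
x(θ) = r cosθ + √(L² − r² sin²θ); with ω constant, a = ω²·d²x/dθ².
d²x/dθ² = −r cosθ − r²(cos2θ)/√u − r⁴ sin²2θ/(4u^{3/2}),  u = L² − r² sin²θ = 0.115109 m².
Substituting r = 0.0774 m, L = 0.3463 m, θ = 116.3°: d²x/dθ² = +0.044873 m.
a = ω²·d²x/dθ² = (108.6)²·(+0.044873) = +529.18 m/s²;  |a| = 529.18 m/s².

529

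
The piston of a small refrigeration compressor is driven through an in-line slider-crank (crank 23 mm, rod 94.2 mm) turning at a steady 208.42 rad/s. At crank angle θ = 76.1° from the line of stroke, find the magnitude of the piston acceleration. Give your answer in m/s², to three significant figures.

18.8

ω = 208.4 rad/s
x(θ) = r cosθ + √(L² − r² sin²θ); with ω constant, a = ω²·d²x/dθ².
d²x/dθ² = −r cosθ − r²(cos2θ)/√u − r⁴ sin²2θ/(4u^{3/2}),  u = L² − r² sin²θ = 0.00837517 m².
Substituting r = 0.023 m, L = 0.0942 m, θ = 76.1°: d²x/dθ² = -0.00043186 m.
a = ω²·d²x/dθ² = (208.4)²·(-0.00043186) = -18.759 m/s²;  |a| = 18.759 m/s².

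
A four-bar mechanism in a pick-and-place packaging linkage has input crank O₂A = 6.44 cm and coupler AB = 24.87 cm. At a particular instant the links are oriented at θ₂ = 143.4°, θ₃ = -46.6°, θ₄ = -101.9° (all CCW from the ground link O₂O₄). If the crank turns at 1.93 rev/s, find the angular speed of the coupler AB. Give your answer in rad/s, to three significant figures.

ω₂ = 12.13 rad/s (from 1.93 rev/s).
Differentiating the loop-closure r₂e^{iθ₂}+r₃e^{iθ₃}=r₁+r₄e^{iθ₄} gives r₂ω₂e^{iθ₂}+r₃ω₃e^{iθ₃}=r₄ω₄e^{iθ₄}.
Eliminating the other unknown: ω₃ = r₂ω₂ sin(θ₄−θ₂) / [r₃ sin(θ₃−θ₄)].
Numerator sine = +0.90851; denominator sine = +0.82214.
Result = 0.0644·12.13·(+0.90851) / (0.2487·(+0.82214)) = +3.47 rad/s; magnitude 3.47 rad/s.

3.47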